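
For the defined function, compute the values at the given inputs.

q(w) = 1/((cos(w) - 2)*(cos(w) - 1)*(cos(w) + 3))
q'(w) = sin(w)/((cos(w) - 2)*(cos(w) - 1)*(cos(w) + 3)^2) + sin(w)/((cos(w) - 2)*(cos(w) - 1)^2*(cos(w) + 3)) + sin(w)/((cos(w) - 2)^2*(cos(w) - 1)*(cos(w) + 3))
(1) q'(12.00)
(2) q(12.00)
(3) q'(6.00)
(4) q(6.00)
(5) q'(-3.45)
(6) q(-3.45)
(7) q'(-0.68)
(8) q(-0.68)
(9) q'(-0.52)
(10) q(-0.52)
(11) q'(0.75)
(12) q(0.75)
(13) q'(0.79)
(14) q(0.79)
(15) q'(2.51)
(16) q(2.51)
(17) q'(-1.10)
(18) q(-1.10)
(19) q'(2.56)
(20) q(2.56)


(1) = 5.42
(2) = 1.44
(3) = 43.98
(4) = 6.10
(5) = -0.01
(6) = 0.08
(7) = 3.09
(8) = 0.97
(9) = 7.03
(10) = 1.73
(11) = -2.28
(12) = 0.79
(13) = -1.94
(14) = 0.70
(15) = -0.02
(16) = 0.09
(17) = 0.67
(18) = 0.34
(19) = -0.02
(20) = 0.09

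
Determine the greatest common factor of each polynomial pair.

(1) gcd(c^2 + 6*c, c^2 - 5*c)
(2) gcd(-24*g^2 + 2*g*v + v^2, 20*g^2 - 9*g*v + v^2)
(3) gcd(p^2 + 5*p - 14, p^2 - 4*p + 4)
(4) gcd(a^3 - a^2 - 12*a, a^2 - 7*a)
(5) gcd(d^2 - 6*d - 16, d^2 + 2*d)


(1) = gcd(c*(c + 6), c*(c - 5)) = c
(2) = -4*g + v
(3) = gcd((p - 2)*(p + 7), (p - 2)^2) = p - 2
(4) = a
(5) = d + 2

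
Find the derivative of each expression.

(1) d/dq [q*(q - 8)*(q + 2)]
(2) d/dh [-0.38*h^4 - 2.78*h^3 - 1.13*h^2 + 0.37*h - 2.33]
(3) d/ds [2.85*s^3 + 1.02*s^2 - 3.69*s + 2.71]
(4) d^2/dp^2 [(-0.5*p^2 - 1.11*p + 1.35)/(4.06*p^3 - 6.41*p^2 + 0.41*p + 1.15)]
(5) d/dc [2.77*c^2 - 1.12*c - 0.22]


(1) = 3*q^2 - 12*q - 16
(2) = -1.52*h^3 - 8.34*h^2 - 2.26*h + 0.37
(3) = 8.55*s^2 + 2.04*s - 3.69
(4) = (-16.4836*p^6 - 109.780776*p^5 + 445.351956*p^4 - 619.59663*p^3 + 386.37345*p^2 - 108.2007*p + 20.08115)/(66.923416*p^9 - 316.979628*p^8 + 520.727886*p^7 - 270.526817*p^6 - 126.983919*p^5 + 150.007122*p^4 - 1.956919*p^3 - 24.85173*p^2 + 1.626675*p + 1.520875)
(5) = 5.54*c - 1.12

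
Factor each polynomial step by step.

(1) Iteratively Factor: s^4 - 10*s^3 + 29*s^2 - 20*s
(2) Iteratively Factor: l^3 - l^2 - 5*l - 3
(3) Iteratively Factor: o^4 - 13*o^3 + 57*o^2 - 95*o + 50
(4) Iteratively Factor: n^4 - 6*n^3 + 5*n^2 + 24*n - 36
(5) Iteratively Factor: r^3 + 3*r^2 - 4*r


(1) = (s)*(s^3 - 10*s^2 + 29*s - 20) = s*(s - 4)*(s^2 - 6*s + 5) = s*(s - 4)*(s - 1)*(s - 5)
(2) = (l - 3)*(l^2 + 2*l + 1) = (l - 3)*(l + 1)*(l + 1)
(3) = (o - 1)*(o^3 - 12*o^2 + 45*o - 50) = (o - 5)*(o - 1)*(o^2 - 7*o + 10) = (o - 5)*(o - 2)*(o - 1)*(o - 5)
(4) = (n - 3)*(n^3 - 3*n^2 - 4*n + 12) = (n - 3)*(n + 2)*(n^2 - 5*n + 6) = (n - 3)*(n - 2)*(n + 2)*(n - 3)
(5) = (r - 1)*(r^2 + 4*r) = r*(r - 1)*(r + 4)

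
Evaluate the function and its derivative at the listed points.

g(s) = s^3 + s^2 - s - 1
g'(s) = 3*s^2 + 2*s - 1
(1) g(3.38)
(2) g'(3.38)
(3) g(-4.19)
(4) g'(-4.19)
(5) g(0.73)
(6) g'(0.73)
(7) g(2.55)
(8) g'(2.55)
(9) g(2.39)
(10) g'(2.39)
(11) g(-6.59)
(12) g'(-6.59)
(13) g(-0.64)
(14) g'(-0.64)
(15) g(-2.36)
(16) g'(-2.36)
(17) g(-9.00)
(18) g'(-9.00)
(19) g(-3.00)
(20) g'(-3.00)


(1) = 45.66
(2) = 40.03
(3) = -52.81
(4) = 43.29
(5) = -0.81
(6) = 2.06
(7) = 19.53
(8) = 23.61
(9) = 15.97
(10) = 20.92
(11) = -237.17
(12) = 116.10
(13) = -0.21
(14) = -1.05
(15) = -6.21
(16) = 10.99
(17) = -640.00
(18) = 224.00
(19) = -16.00
(20) = 20.00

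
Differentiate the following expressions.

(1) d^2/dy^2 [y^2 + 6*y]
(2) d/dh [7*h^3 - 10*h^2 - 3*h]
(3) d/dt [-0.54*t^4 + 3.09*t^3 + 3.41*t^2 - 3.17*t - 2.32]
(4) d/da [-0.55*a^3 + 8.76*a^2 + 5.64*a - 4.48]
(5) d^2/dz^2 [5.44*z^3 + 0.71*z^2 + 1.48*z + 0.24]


(1) = 2
(2) = 21*h^2 - 20*h - 3
(3) = -2.16*t^3 + 9.27*t^2 + 6.82*t - 3.17
(4) = -1.65*a^2 + 17.52*a + 5.64
(5) = 32.64*z + 1.42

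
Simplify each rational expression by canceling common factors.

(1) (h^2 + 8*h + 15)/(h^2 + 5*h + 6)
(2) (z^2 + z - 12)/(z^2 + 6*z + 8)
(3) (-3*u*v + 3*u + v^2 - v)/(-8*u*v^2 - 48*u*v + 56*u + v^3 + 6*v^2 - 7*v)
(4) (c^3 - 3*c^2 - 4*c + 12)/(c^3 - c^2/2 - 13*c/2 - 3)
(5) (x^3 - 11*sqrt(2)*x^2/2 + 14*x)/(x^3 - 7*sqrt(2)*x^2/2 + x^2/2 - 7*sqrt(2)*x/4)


(1) = (h + 5)/(h + 2)
(2) = (z - 3)/(z + 2)
(3) = (3*u - v)/(8*u*v + 56*u - v^2 - 7*v)
(4) = (2*c - 4)/(2*c + 1)
(5) = (8*x - 16*sqrt(2))/(8*x + 4)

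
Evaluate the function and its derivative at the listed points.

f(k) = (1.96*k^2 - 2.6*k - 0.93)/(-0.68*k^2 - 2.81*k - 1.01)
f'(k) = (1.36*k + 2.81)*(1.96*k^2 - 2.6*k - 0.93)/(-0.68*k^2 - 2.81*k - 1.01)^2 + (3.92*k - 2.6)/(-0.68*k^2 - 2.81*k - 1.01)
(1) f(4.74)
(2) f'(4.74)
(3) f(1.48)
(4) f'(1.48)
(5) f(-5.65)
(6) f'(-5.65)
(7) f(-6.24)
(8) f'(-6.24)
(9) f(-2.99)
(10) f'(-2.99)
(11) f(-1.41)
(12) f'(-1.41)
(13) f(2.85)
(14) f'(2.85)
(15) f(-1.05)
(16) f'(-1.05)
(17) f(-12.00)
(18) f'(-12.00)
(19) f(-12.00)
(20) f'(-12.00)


(1) = -1.04
(2) = -0.21
(3) = 0.07
(4) = -0.53
(5) = -11.16
(6) = -4.33
(7) = -9.20
(8) = -2.53
(9) = 18.56
(10) = -28.68
(11) = 4.14
(12) = -2.77
(13) = -0.52
(14) = -0.35
(15) = 3.33
(16) = -1.78
(17) = -4.79
(18) = -0.23
(19) = -4.79
(20) = -0.23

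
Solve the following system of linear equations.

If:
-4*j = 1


Then:
j = -1/4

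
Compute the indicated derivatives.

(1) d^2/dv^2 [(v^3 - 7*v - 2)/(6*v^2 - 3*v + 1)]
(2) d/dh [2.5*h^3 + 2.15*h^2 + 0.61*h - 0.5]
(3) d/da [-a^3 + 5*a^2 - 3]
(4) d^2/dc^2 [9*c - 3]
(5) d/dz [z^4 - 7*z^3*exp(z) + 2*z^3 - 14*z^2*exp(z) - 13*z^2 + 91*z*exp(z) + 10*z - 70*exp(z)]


(1) = 6*(-83*v^3 - 75*v^2 + 79*v - 9)/(216*v^6 - 324*v^5 + 270*v^4 - 135*v^3 + 45*v^2 - 9*v + 1)
(2) = 7.5*h^2 + 4.3*h + 0.61
(3) = a*(10 - 3*a)
(4) = 0
(5) = -7*z^3*exp(z) + 4*z^3 - 35*z^2*exp(z) + 6*z^2 + 63*z*exp(z) - 26*z + 21*exp(z) + 10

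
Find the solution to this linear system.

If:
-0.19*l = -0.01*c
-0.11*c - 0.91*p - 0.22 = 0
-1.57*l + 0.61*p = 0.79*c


Then:
c = -0.16
l = -0.01
p = -0.22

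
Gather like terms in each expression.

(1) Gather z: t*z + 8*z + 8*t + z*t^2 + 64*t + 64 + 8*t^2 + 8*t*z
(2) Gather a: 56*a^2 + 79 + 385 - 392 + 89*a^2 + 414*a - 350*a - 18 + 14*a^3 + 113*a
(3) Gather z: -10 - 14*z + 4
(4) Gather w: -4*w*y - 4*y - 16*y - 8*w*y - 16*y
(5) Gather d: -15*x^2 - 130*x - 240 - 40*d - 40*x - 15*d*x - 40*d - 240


(1) = 8*t^2 + 72*t + z*(t^2 + 9*t + 8) + 64
(2) = 14*a^3 + 145*a^2 + 177*a + 54
(3) = -14*z - 6
(4) = -12*w*y - 36*y
(5) = d*(-15*x - 80) - 15*x^2 - 170*x - 480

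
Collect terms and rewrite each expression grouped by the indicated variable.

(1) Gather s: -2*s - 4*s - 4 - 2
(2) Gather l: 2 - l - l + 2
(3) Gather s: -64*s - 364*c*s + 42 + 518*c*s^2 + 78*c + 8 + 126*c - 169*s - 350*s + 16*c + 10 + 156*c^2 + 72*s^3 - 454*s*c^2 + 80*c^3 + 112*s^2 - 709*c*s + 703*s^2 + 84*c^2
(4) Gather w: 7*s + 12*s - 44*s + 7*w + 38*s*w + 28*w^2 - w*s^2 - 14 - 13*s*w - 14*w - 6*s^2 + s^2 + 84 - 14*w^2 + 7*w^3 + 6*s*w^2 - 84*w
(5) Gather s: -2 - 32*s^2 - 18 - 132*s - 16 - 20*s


(1) = -6*s - 6
(2) = 4 - 2*l
(3) = 80*c^3 + 240*c^2 + 220*c + 72*s^3 + s^2*(518*c + 815) + s*(-454*c^2 - 1073*c - 583) + 60
(4) = -5*s^2 - 25*s + 7*w^3 + w^2*(6*s + 14) + w*(-s^2 + 25*s - 91) + 70
(5) = -32*s^2 - 152*s - 36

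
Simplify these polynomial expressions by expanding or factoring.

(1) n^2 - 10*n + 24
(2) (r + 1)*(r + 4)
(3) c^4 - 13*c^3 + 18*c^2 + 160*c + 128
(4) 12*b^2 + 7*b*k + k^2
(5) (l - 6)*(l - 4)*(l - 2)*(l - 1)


(1) = (n - 6)*(n - 4)
(2) = r^2 + 5*r + 4
(3) = (c - 8)^2*(c + 1)*(c + 2)
(4) = (3*b + k)*(4*b + k)
(5) = l^4 - 13*l^3 + 56*l^2 - 92*l + 48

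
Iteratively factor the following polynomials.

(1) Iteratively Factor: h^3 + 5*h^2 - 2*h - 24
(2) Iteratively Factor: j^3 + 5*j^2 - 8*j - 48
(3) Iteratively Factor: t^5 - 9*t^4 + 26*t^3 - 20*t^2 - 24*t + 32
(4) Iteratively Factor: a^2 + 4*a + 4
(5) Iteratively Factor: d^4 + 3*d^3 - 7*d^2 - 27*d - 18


(1) = (h - 2)*(h^2 + 7*h + 12) = (h - 2)*(h + 3)*(h + 4)
(2) = (j + 4)*(j^2 + j - 12) = (j + 4)^2*(j - 3)
(3) = (t - 2)*(t^4 - 7*t^3 + 12*t^2 + 4*t - 16) = (t - 2)^2*(t^3 - 5*t^2 + 2*t + 8) = (t - 2)^3*(t^2 - 3*t - 4) = (t - 2)^3*(t + 1)*(t - 4)
(4) = (a + 2)*(a + 2)
(5) = (d + 2)*(d^3 + d^2 - 9*d - 9) = (d - 3)*(d + 2)*(d^2 + 4*d + 3) = (d - 3)*(d + 1)*(d + 2)*(d + 3)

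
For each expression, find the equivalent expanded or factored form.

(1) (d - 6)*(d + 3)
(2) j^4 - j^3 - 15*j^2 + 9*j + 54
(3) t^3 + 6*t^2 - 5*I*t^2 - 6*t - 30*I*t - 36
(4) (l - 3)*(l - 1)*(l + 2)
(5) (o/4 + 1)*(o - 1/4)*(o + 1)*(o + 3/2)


(1) = d^2 - 3*d - 18
(2) = (j - 3)^2*(j + 2)*(j + 3)
(3) = (t + 6)*(t - 3*I)*(t - 2*I)
(4) = l^3 - 2*l^2 - 5*l + 6
(5) = o^4/4 + 25*o^3/16 + 79*o^2/32 + 25*o/32 - 3/8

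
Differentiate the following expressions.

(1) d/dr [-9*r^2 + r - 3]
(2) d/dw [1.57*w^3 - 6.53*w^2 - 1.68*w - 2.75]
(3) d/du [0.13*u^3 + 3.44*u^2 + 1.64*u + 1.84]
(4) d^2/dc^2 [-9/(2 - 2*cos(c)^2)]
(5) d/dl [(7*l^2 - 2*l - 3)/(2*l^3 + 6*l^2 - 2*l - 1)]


(1) = 1 - 18*r
(2) = 4.71*w^2 - 13.06*w - 1.68
(3) = 0.39*u^2 + 6.88*u + 1.64
(4) = (18*sin(c)^2 - 27)/sin(c)^4
(5) = 2*(-7*l^4 + 4*l^3 + 8*l^2 + 11*l - 2)/(4*l^6 + 24*l^5 + 28*l^4 - 28*l^3 - 8*l^2 + 4*l + 1)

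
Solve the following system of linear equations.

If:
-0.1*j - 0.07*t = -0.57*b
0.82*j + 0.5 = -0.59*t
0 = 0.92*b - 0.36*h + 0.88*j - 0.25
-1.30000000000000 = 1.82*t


Then:
b = -0.10
h = -1.20
j = -0.10
t = -0.71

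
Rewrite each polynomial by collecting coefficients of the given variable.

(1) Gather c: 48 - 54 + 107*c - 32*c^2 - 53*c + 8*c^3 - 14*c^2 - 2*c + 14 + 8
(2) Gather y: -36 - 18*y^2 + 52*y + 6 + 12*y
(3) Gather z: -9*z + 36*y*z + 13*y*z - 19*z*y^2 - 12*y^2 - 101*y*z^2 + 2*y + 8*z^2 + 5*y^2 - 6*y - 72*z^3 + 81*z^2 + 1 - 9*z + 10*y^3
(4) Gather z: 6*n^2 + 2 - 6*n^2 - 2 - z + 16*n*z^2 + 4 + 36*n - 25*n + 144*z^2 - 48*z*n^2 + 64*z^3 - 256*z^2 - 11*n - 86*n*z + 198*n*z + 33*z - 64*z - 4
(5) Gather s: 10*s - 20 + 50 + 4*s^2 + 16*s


(1) = 8*c^3 - 46*c^2 + 52*c + 16
(2) = -18*y^2 + 64*y - 30
(3) = 10*y^3 - 7*y^2 - 4*y - 72*z^3 + z^2*(89 - 101*y) + z*(-19*y^2 + 49*y - 18) + 1
(4) = 64*z^3 + z^2*(16*n - 112) + z*(-48*n^2 + 112*n - 32)
(5) = 4*s^2 + 26*s + 30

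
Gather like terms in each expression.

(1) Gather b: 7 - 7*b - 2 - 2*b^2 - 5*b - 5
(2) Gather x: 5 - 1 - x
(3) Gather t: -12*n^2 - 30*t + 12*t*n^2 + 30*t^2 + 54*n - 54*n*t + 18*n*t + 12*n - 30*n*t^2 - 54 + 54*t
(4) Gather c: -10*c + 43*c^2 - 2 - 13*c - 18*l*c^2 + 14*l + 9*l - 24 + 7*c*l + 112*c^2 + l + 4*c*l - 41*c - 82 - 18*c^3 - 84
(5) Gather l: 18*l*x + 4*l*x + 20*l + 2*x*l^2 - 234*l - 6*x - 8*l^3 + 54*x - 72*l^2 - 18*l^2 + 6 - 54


(1) = -2*b^2 - 12*b
(2) = 4 - x
(3) = -12*n^2 + 66*n + t^2*(30 - 30*n) + t*(12*n^2 - 36*n + 24) - 54
(4) = -18*c^3 + c^2*(155 - 18*l) + c*(11*l - 64) + 24*l - 192
(5) = -8*l^3 + l^2*(2*x - 90) + l*(22*x - 214) + 48*x - 48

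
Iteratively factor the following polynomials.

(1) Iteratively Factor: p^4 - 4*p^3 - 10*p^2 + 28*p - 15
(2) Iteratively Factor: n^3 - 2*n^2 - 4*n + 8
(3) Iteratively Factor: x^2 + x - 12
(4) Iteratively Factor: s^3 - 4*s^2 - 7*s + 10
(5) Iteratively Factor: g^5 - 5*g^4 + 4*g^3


(1) = (p - 1)*(p^3 - 3*p^2 - 13*p + 15) = (p - 1)^2*(p^2 - 2*p - 15) = (p - 1)^2*(p + 3)*(p - 5)
(2) = (n - 2)*(n^2 - 4) = (n - 2)*(n + 2)*(n - 2)
(3) = (x - 3)*(x + 4)
(4) = (s - 5)*(s^2 + s - 2) = (s - 5)*(s - 1)*(s + 2)
(5) = (g)*(g^4 - 5*g^3 + 4*g^2) = g*(g - 1)*(g^3 - 4*g^2) = g^2*(g - 1)*(g^2 - 4*g) = g^2*(g - 4)*(g - 1)*(g)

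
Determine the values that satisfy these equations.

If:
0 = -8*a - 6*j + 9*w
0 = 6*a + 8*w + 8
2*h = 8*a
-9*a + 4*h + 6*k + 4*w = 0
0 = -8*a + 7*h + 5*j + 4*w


Then:
a = 276/113
h = 1104/113
j = -848/113
k = -326/339
w = -320/113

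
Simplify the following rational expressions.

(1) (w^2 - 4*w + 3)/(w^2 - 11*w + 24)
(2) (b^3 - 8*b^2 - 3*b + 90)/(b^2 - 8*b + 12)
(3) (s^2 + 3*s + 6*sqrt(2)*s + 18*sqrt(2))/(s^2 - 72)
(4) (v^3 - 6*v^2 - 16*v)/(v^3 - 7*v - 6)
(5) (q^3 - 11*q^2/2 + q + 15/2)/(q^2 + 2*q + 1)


(1) = (w - 1)/(w - 8)
(2) = (b^2 - 2*b - 15)/(b - 2)
(3) = (s + 3)/(s - 6*sqrt(2))
(4) = (v^2 - 8*v)/(v^2 - 2*v - 3)
(5) = (2*q^2 - 13*q + 15)/(2*q + 2)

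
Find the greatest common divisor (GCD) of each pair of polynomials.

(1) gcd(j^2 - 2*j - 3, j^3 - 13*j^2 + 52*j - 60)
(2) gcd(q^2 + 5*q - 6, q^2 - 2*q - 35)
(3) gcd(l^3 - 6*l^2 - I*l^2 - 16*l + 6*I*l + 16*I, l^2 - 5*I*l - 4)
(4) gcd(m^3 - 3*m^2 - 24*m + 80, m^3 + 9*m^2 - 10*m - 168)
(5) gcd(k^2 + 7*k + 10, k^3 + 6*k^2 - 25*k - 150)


(1) = 1
(2) = gcd((q - 1)*(q + 6), (q - 7)*(q + 5)) = 1
(3) = l - I
(4) = m - 4
(5) = gcd((k + 2)*(k + 5), (k - 5)*(k + 5)*(k + 6)) = k + 5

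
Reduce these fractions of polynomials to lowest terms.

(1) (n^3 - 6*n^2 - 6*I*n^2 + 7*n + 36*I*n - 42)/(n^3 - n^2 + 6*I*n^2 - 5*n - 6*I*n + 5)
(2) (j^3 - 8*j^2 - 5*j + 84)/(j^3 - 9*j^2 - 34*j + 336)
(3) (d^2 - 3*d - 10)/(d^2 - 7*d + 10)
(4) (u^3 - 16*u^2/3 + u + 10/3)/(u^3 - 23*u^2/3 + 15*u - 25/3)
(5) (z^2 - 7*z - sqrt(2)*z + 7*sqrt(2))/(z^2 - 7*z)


(1) = (n^2 + n*(-6 - 7*I) + 42*I)/(n^2 + n*(-1 + 5*I) - 5*I)
(2) = (j^2 - j - 12)/(j^2 - 2*j - 48)
(3) = (d + 2)/(d - 2)
(4) = (3*u + 2)/(3*u - 5)
(5) = (z - sqrt(2))/z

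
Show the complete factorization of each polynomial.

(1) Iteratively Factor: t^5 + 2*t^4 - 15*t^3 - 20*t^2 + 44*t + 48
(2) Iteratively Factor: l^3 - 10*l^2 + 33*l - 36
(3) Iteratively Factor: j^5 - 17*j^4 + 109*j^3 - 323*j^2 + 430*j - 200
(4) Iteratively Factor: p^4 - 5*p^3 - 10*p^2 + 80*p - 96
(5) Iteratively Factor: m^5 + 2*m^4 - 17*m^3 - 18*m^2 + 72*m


(1) = (t + 2)*(t^4 - 15*t^2 + 10*t + 24) = (t + 1)*(t + 2)*(t^3 - t^2 - 14*t + 24) = (t - 3)*(t + 1)*(t + 2)*(t^2 + 2*t - 8) = (t - 3)*(t - 2)*(t + 1)*(t + 2)*(t + 4)
(2) = (l - 3)*(l^2 - 7*l + 12) = (l - 4)*(l - 3)*(l - 3)
(3) = (j - 1)*(j^4 - 16*j^3 + 93*j^2 - 230*j + 200) = (j - 4)*(j - 1)*(j^3 - 12*j^2 + 45*j - 50) = (j - 4)*(j - 2)*(j - 1)*(j^2 - 10*j + 25) = (j - 5)*(j - 4)*(j - 2)*(j - 1)*(j - 5)
(4) = (p - 3)*(p^3 - 2*p^2 - 16*p + 32) = (p - 3)*(p - 2)*(p^2 - 16) = (p - 4)*(p - 3)*(p - 2)*(p + 4)
(5) = (m - 3)*(m^4 + 5*m^3 - 2*m^2 - 24*m) = (m - 3)*(m + 4)*(m^3 + m^2 - 6*m) = m*(m - 3)*(m + 4)*(m^2 + m - 6) = m*(m - 3)*(m - 2)*(m + 4)*(m + 3)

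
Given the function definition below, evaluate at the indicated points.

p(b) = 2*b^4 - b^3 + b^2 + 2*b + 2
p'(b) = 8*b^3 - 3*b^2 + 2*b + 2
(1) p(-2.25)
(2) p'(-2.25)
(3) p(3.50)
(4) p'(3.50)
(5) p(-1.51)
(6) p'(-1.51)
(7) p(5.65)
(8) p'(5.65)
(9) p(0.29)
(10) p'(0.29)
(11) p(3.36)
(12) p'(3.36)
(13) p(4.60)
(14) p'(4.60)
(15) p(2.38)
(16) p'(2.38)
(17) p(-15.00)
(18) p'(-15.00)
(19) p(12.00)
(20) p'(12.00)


(1) = 65.21
(2) = -108.81
(3) = 278.50
(4) = 315.25
(5) = 15.10
(6) = -35.40
(7) = 1902.95
(8) = 1360.43
(9) = 2.65
(10) = 2.52
(11) = 236.99
(12) = 278.32
(13) = 830.52
(14) = 726.41
(15) = 63.11
(16) = 97.62
(17) = 104822.00
(18) = -27703.00
(19) = 39914.00
(20) = 13418.00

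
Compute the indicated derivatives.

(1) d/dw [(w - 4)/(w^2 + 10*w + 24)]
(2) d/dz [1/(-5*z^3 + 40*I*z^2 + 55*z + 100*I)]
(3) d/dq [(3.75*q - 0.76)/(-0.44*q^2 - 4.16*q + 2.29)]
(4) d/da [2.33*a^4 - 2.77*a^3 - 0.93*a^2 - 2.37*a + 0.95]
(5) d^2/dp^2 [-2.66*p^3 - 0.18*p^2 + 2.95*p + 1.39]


(1) = (w^2 + 10*w - 2*(w - 4)*(w + 5) + 24)/(w^2 + 10*w + 24)^2
(2) = (3*z^2 - 16*I*z - 11)/(5*(-z^3 + 8*I*z^2 + 11*z + 20*I)^2)
(3) = (1.65*q^2 - 0.6688*q + 5.4259)/(0.1936*q^4 + 3.6608*q^3 + 15.2904*q^2 - 19.0528*q + 5.2441)
(4) = 9.32*a^3 - 8.31*a^2 - 1.86*a - 2.37
(5) = -15.96*p - 0.36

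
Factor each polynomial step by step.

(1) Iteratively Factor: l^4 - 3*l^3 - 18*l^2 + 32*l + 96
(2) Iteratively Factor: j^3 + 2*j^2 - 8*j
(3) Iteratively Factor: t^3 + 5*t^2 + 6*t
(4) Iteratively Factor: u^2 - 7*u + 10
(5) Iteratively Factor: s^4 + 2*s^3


(1) = (l - 4)*(l^3 + l^2 - 14*l - 24) = (l - 4)^2*(l^2 + 5*l + 6) = (l - 4)^2*(l + 3)*(l + 2)
(2) = (j - 2)*(j^2 + 4*j) = j*(j - 2)*(j + 4)
(3) = (t)*(t^2 + 5*t + 6) = t*(t + 2)*(t + 3)
(4) = (u - 5)*(u - 2)
(5) = (s + 2)*(s^3) = s*(s + 2)*(s^2) = s^2*(s + 2)*(s)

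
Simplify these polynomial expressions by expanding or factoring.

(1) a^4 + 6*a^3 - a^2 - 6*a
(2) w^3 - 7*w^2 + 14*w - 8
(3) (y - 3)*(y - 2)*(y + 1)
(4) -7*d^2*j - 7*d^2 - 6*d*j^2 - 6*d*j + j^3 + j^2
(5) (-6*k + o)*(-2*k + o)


(1) = a*(a - 1)*(a + 1)*(a + 6)
(2) = (w - 4)*(w - 2)*(w - 1)
(3) = y^3 - 4*y^2 + y + 6
(4) = (-7*d + j)*(d + j)*(j + 1)
(5) = 12*k^2 - 8*k*o + o^2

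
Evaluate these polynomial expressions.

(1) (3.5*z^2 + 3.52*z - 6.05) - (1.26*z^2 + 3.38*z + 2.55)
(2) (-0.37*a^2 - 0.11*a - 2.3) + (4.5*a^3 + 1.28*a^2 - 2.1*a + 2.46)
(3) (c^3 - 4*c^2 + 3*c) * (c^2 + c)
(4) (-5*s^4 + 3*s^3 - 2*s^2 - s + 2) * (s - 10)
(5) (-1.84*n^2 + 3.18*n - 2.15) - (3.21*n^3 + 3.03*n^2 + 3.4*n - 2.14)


(1) = 2.24*z^2 + 0.14*z - 8.6
(2) = 4.5*a^3 + 0.91*a^2 - 2.21*a + 0.16
(3) = c^5 - 3*c^4 - c^3 + 3*c^2
(4) = -5*s^5 + 53*s^4 - 32*s^3 + 19*s^2 + 12*s - 20
(5) = -3.21*n^3 - 4.87*n^2 - 0.22*n - 0.01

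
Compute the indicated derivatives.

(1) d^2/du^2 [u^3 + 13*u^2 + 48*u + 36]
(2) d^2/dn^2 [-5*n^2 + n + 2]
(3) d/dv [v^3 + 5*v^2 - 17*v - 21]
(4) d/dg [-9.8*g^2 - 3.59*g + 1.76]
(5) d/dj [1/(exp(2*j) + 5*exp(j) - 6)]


(1) = 6*u + 26
(2) = -10
(3) = 3*v^2 + 10*v - 17
(4) = -19.6*g - 3.59
(5) = (-2*exp(j) - 5)*exp(j)/(exp(2*j) + 5*exp(j) - 6)^2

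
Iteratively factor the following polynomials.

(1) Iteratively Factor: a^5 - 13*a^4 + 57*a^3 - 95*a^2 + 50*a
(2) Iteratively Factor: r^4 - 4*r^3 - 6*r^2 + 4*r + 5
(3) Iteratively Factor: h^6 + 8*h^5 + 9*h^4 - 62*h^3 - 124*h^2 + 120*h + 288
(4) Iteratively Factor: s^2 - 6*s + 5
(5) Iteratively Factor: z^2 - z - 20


(1) = (a - 1)*(a^4 - 12*a^3 + 45*a^2 - 50*a) = (a - 5)*(a - 1)*(a^3 - 7*a^2 + 10*a) = (a - 5)^2*(a - 1)*(a^2 - 2*a) = (a - 5)^2*(a - 2)*(a - 1)*(a)
(2) = (r + 1)*(r^3 - 5*r^2 - r + 5) = (r - 5)*(r + 1)*(r^2 - 1) = (r - 5)*(r - 1)*(r + 1)*(r + 1)
(3) = (h - 2)*(h^5 + 10*h^4 + 29*h^3 - 4*h^2 - 132*h - 144) = (h - 2)*(h + 3)*(h^4 + 7*h^3 + 8*h^2 - 28*h - 48) = (h - 2)*(h + 3)^2*(h^3 + 4*h^2 - 4*h - 16) = (h - 2)*(h + 3)^2*(h + 4)*(h^2 - 4) = (h - 2)^2*(h + 3)^2*(h + 4)*(h + 2)
(4) = (s - 1)*(s - 5)
(5) = (z + 4)*(z - 5)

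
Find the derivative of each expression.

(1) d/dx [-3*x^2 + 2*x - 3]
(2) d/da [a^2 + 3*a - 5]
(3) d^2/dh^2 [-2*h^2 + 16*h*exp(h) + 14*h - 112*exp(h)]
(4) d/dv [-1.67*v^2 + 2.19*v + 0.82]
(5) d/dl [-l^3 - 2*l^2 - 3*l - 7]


(1) = 2 - 6*x
(2) = 2*a + 3
(3) = 16*h*exp(h) - 80*exp(h) - 4
(4) = 2.19 - 3.34*v
(5) = -3*l^2 - 4*l - 3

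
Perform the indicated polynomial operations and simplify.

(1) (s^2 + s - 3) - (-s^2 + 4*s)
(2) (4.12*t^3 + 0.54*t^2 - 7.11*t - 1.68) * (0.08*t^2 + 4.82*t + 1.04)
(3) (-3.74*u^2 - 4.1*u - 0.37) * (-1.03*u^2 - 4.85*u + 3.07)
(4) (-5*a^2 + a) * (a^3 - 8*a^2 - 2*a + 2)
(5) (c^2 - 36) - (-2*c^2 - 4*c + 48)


(1) = 2*s^2 - 3*s - 3
(2) = 0.3296*t^5 + 19.9016*t^4 + 6.3188*t^3 - 33.843*t^2 - 15.492*t - 1.7472
(3) = 3.8522*u^4 + 22.362*u^3 + 8.7843*u^2 - 10.7925*u - 1.1359
(4) = -5*a^5 + 41*a^4 + 2*a^3 - 12*a^2 + 2*a
(5) = 3*c^2 + 4*c - 84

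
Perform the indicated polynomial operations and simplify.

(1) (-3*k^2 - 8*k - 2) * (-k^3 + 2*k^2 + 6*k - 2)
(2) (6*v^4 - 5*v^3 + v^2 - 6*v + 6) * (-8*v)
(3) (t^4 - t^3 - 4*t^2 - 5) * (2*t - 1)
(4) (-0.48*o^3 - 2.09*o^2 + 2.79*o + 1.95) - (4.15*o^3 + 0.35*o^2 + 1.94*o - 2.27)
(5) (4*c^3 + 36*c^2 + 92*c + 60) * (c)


(1) = 3*k^5 + 2*k^4 - 32*k^3 - 46*k^2 + 4*k + 4
(2) = -48*v^5 + 40*v^4 - 8*v^3 + 48*v^2 - 48*v
(3) = 2*t^5 - 3*t^4 - 7*t^3 + 4*t^2 - 10*t + 5
(4) = -4.63*o^3 - 2.44*o^2 + 0.85*o + 4.22
(5) = 4*c^4 + 36*c^3 + 92*c^2 + 60*c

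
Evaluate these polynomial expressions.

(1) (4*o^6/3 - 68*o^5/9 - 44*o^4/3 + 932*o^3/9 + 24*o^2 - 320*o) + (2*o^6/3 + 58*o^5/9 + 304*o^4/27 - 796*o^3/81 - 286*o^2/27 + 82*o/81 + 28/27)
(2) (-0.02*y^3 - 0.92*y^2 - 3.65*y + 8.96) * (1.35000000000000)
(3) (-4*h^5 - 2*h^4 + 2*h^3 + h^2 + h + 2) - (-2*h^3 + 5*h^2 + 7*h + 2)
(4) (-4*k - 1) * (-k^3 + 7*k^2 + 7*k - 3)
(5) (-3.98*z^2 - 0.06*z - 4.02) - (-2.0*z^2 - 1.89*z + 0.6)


(1) = 2*o^6 - 10*o^5/9 - 92*o^4/27 + 7592*o^3/81 + 362*o^2/27 - 25838*o/81 + 28/27
(2) = -0.027*y^3 - 1.242*y^2 - 4.9275*y + 12.096
(3) = -4*h^5 - 2*h^4 + 4*h^3 - 4*h^2 - 6*h
(4) = 4*k^4 - 27*k^3 - 35*k^2 + 5*k + 3
(5) = -1.98*z^2 + 1.83*z - 4.62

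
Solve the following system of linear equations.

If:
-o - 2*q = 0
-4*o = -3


Then:
o = 3/4
q = -3/8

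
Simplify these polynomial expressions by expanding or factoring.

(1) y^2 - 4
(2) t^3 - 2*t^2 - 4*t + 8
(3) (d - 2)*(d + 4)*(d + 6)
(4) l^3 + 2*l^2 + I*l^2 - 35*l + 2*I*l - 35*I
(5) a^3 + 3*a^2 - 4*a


(1) = (y - 2)*(y + 2)
(2) = (t - 2)^2*(t + 2)
(3) = d^3 + 8*d^2 + 4*d - 48
(4) = (l - 5)*(l + 7)*(l + I)
(5) = a*(a - 1)*(a + 4)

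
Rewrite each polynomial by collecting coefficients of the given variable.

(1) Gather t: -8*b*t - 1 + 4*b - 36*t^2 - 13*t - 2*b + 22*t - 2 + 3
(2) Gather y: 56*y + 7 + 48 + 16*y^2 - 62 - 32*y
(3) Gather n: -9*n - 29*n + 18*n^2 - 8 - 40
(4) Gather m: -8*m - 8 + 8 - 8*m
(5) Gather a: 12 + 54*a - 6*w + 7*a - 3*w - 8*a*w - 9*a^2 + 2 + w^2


(1) = 2*b - 36*t^2 + t*(9 - 8*b)
(2) = 16*y^2 + 24*y - 7
(3) = 18*n^2 - 38*n - 48
(4) = -16*m
(5) = -9*a^2 + a*(61 - 8*w) + w^2 - 9*w + 14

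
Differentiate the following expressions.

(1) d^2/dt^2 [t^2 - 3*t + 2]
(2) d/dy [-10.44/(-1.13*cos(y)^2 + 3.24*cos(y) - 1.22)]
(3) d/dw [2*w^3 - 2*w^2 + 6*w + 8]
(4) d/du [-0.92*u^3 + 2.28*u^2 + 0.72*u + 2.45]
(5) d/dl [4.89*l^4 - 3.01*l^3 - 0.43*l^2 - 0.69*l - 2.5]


(1) = 2
(2) = (23.5944*cos(y) - 33.8256)*sin(y)/(1.13*cos(y)^2 - 3.24*cos(y) + 1.22)^2
(3) = 6*w^2 - 4*w + 6
(4) = -2.76*u^2 + 4.56*u + 0.72
(5) = 19.56*l^3 - 9.03*l^2 - 0.86*l - 0.69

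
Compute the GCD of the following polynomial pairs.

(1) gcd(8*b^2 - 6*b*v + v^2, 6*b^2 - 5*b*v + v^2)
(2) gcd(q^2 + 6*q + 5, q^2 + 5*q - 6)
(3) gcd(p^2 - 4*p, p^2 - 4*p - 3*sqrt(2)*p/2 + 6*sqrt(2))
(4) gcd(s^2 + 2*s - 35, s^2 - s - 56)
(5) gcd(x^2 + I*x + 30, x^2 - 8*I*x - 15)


(1) = -2*b + v
(2) = gcd((q + 1)*(q + 5), (q - 1)*(q + 6)) = 1
(3) = gcd(p*(p - 4), (p - 4)*(p - 3*sqrt(2)/2)) = p - 4
(4) = s + 7
(5) = x - 5*I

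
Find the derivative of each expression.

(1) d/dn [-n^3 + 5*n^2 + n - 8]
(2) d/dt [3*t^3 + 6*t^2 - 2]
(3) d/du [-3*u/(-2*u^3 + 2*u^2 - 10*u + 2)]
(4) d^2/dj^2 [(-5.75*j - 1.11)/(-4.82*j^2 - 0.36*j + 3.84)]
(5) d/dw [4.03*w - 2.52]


(1) = -3*n^2 + 10*n + 1
(2) = 3*t*(3*t + 4)
(3) = 3*(-2*u^3 + u^2 - 1)/(2*(u^6 - 2*u^5 + 11*u^4 - 12*u^3 + 27*u^2 - 10*u + 1))
(4) = ((5.75*j + 1.11)*(9.64*j + 0.36)*(19.28*j + 0.72) - (166.29*j + 14.8404)*(4.82*j^2 + 0.36*j - 3.84))/(4.82*j^2 + 0.36*j - 3.84)^3
(5) = 4.03000000000000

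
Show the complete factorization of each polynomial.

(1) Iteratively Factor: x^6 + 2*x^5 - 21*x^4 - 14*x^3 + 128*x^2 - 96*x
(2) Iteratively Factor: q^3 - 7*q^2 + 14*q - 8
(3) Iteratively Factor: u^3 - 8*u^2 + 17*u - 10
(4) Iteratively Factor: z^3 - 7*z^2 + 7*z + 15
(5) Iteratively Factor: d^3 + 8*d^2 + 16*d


(1) = (x + 4)*(x^5 - 2*x^4 - 13*x^3 + 38*x^2 - 24*x) = x*(x + 4)*(x^4 - 2*x^3 - 13*x^2 + 38*x - 24) = x*(x - 1)*(x + 4)*(x^3 - x^2 - 14*x + 24) = x*(x - 3)*(x - 1)*(x + 4)*(x^2 + 2*x - 8) = x*(x - 3)*(x - 2)*(x - 1)*(x + 4)*(x + 4)
(2) = (q - 2)*(q^2 - 5*q + 4) = (q - 4)*(q - 2)*(q - 1)
(3) = (u - 1)*(u^2 - 7*u + 10) = (u - 2)*(u - 1)*(u - 5)
(4) = (z - 5)*(z^2 - 2*z - 3) = (z - 5)*(z + 1)*(z - 3)
(5) = (d + 4)*(d^2 + 4*d) = (d + 4)^2*(d)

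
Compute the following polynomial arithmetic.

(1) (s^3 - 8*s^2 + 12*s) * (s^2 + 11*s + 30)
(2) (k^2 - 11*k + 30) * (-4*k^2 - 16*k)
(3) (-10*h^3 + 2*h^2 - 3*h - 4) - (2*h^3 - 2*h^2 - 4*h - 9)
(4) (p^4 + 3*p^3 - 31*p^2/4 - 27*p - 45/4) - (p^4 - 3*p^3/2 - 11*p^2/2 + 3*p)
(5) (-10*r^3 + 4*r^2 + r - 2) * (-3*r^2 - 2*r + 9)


(1) = s^5 + 3*s^4 - 46*s^3 - 108*s^2 + 360*s
(2) = -4*k^4 + 28*k^3 + 56*k^2 - 480*k
(3) = -12*h^3 + 4*h^2 + h + 5
(4) = 9*p^3/2 - 9*p^2/4 - 30*p - 45/4
(5) = 30*r^5 + 8*r^4 - 101*r^3 + 40*r^2 + 13*r - 18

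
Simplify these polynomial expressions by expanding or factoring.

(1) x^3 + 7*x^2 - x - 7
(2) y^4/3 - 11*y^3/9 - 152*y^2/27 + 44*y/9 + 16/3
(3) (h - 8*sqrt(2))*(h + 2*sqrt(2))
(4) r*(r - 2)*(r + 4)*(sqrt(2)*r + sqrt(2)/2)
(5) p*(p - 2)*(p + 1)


(1) = (x - 1)*(x + 1)*(x + 7)
(2) = (y/3 + 1)*(y - 6)*(y - 4/3)*(y + 2/3)
(3) = h^2 - 6*sqrt(2)*h - 32
(4) = sqrt(2)*r^4 + 5*sqrt(2)*r^3/2 - 7*sqrt(2)*r^2 - 4*sqrt(2)*r
(5) = p^3 - p^2 - 2*p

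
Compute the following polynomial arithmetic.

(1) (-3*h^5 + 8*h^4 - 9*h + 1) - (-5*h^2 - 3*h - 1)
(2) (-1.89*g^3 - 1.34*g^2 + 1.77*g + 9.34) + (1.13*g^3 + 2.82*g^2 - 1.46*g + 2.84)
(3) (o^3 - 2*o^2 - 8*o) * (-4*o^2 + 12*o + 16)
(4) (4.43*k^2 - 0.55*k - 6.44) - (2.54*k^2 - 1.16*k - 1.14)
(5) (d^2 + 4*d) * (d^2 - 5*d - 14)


(1) = -3*h^5 + 8*h^4 + 5*h^2 - 6*h + 2
(2) = -0.76*g^3 + 1.48*g^2 + 0.31*g + 12.18
(3) = -4*o^5 + 20*o^4 + 24*o^3 - 128*o^2 - 128*o
(4) = 1.89*k^2 + 0.61*k - 5.3
(5) = d^4 - d^3 - 34*d^2 - 56*d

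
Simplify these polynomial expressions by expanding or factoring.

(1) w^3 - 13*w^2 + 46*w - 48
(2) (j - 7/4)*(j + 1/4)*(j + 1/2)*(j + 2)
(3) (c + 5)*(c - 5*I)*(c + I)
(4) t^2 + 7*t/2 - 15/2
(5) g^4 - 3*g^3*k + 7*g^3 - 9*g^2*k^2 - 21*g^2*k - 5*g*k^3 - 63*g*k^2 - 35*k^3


(1) = (w - 8)*(w - 3)*(w - 2)
(2) = j^4 + j^3 - 51*j^2/16 - 83*j/32 - 7/16
(3) = c^3 + 5*c^2 - 4*I*c^2 + 5*c - 20*I*c + 25
(4) = (t - 3/2)*(t + 5)
(5) = (g + 7)*(g - 5*k)*(g + k)^2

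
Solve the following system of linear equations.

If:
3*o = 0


Then:
o = 0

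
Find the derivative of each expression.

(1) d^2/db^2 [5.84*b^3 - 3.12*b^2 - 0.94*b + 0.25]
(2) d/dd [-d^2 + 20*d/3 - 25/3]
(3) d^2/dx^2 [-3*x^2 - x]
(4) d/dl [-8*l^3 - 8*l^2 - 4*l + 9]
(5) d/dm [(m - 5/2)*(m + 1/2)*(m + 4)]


(1) = 35.04*b - 6.24
(2) = 20/3 - 2*d
(3) = -6
(4) = -24*l^2 - 16*l - 4
(5) = 3*m^2 + 4*m - 37/4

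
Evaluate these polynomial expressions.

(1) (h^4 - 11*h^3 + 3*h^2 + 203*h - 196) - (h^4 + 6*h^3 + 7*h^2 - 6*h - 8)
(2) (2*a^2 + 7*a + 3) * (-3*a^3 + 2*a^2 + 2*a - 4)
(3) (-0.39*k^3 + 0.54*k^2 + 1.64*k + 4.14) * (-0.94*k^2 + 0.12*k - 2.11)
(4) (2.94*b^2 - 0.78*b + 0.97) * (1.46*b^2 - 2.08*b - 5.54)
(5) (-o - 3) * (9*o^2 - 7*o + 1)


(1) = -17*h^3 - 4*h^2 + 209*h - 188
(2) = -6*a^5 - 17*a^4 + 9*a^3 + 12*a^2 - 22*a - 12
(3) = 0.3666*k^5 - 0.5544*k^4 - 0.6539*k^3 - 4.8342*k^2 - 2.9636*k - 8.7354
(4) = 4.2924*b^4 - 7.254*b^3 - 13.249*b^2 + 2.3036*b - 5.3738
(5) = -9*o^3 - 20*o^2 + 20*o - 3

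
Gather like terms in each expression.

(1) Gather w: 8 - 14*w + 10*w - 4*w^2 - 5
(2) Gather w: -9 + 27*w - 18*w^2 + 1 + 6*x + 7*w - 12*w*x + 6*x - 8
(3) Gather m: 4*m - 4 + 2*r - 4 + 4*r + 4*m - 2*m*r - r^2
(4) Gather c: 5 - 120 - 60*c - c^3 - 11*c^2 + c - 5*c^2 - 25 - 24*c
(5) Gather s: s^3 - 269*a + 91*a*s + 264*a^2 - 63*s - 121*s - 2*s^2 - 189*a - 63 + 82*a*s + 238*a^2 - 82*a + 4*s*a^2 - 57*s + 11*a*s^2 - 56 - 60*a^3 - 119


(1) = -4*w^2 - 4*w + 3
(2) = -18*w^2 + w*(34 - 12*x) + 12*x - 16
(3) = m*(8 - 2*r) - r^2 + 6*r - 8
(4) = -c^3 - 16*c^2 - 83*c - 140
(5) = -60*a^3 + 502*a^2 - 540*a + s^3 + s^2*(11*a - 2) + s*(4*a^2 + 173*a - 241) - 238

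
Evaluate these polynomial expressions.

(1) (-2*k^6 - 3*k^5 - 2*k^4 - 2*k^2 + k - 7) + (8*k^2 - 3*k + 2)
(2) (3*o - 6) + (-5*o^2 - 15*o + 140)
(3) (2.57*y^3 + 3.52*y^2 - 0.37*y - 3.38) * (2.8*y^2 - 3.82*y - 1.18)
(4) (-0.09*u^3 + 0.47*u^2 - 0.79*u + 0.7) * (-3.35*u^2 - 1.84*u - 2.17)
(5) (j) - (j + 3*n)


(1) = -2*k^6 - 3*k^5 - 2*k^4 + 6*k^2 - 2*k - 5
(2) = -5*o^2 - 12*o + 134
(3) = 7.196*y^5 + 0.0386*y^4 - 17.515*y^3 - 12.2042*y^2 + 13.3482*y + 3.9884
(4) = 0.3015*u^5 - 1.4089*u^4 + 1.977*u^3 - 1.9113*u^2 + 0.4263*u - 1.519
(5) = -3*n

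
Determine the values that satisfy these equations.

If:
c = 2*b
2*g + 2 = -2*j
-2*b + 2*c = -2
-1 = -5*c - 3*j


Then:
b = -1
c = -2
g = -14/3
j = 11/3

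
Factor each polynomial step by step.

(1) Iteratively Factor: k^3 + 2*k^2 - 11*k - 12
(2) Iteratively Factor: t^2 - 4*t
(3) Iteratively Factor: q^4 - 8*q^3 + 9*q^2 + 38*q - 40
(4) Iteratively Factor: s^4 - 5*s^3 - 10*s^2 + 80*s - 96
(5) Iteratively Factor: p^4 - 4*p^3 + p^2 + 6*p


(1) = (k + 1)*(k^2 + k - 12) = (k - 3)*(k + 1)*(k + 4)
(2) = (t - 4)*(t)
(3) = (q + 2)*(q^3 - 10*q^2 + 29*q - 20) = (q - 1)*(q + 2)*(q^2 - 9*q + 20) = (q - 5)*(q - 1)*(q + 2)*(q - 4)
(4) = (s - 2)*(s^3 - 3*s^2 - 16*s + 48) = (s - 3)*(s - 2)*(s^2 - 16) = (s - 3)*(s - 2)*(s + 4)*(s - 4)
(5) = (p - 2)*(p^3 - 2*p^2 - 3*p) = (p - 2)*(p + 1)*(p^2 - 3*p) = (p - 3)*(p - 2)*(p + 1)*(p)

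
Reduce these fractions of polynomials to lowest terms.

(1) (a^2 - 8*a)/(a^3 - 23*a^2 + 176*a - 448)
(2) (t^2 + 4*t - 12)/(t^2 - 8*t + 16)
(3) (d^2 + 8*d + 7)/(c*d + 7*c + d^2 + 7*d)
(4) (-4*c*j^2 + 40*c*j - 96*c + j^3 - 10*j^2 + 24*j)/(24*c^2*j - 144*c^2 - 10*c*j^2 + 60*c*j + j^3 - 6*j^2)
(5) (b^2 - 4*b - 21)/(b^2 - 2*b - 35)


(1) = a/(a^2 - 15*a + 56)
(2) = (t^2 + 4*t - 12)/(t^2 - 8*t + 16)
(3) = (d + 1)/(c + d)
(4) = (4 - j)/(6*c - j)
(5) = (b + 3)/(b + 5)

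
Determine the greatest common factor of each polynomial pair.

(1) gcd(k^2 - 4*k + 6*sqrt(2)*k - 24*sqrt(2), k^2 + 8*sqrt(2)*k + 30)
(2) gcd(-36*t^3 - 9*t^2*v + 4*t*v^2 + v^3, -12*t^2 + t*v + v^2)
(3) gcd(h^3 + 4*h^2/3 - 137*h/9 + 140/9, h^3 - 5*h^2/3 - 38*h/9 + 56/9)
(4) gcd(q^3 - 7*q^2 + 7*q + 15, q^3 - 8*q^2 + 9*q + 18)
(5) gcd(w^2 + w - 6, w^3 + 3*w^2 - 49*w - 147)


(1) = gcd((k - 4)*(k + 6*sqrt(2)), (k + 3*sqrt(2))*(k + 5*sqrt(2))) = 1
(2) = gcd((-3*t + v)*(3*t + v)*(4*t + v), (-3*t + v)*(4*t + v)) = 12*t^2 - t*v - v^2
(3) = h^2 - 11*h/3 + 28/9
(4) = q^2 - 2*q - 3
(5) = gcd((w - 2)*(w + 3), (w - 7)*(w + 3)*(w + 7)) = w + 3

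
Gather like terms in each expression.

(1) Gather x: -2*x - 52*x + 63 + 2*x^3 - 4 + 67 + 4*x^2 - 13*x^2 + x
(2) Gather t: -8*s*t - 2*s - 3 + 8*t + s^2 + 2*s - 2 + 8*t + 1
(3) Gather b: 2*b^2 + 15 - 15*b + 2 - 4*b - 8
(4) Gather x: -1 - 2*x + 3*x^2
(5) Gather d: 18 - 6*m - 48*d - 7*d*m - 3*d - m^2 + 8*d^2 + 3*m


(1) = 2*x^3 - 9*x^2 - 53*x + 126
(2) = s^2 + t*(16 - 8*s) - 4
(3) = 2*b^2 - 19*b + 9
(4) = 3*x^2 - 2*x - 1
(5) = 8*d^2 + d*(-7*m - 51) - m^2 - 3*m + 18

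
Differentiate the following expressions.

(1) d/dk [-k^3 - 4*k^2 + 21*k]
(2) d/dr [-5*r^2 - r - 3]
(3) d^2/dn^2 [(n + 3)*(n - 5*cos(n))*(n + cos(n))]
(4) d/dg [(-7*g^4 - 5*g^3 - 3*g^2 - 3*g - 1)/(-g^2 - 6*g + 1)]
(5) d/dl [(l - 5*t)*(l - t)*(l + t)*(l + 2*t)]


(1) = -3*k^2 - 8*k + 21
(2) = -10*r - 1
(3) = 4*n^2*cos(n) + 16*n*sin(n) + 12*n*cos(n) + 10*n*cos(2*n) + 6*n + 24*sin(n) + 10*sin(2*n) - 8*cos(n) + 30*cos(2*n) + 6
(4) = (14*g^5 + 131*g^4 + 32*g^3 - 8*g - 9)/(g^4 + 12*g^3 + 34*g^2 - 12*g + 1)
(5) = 4*l^3 - 9*l^2*t - 22*l*t^2 + 3*t^3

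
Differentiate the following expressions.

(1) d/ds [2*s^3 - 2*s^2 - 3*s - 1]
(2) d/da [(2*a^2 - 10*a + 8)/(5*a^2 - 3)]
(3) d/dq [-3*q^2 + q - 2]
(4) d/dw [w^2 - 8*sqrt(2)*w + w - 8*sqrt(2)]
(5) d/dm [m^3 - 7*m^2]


(1) = 6*s^2 - 4*s - 3
(2) = 2*(25*a^2 - 46*a + 15)/(25*a^4 - 30*a^2 + 9)
(3) = 1 - 6*q
(4) = 2*w - 8*sqrt(2) + 1
(5) = m*(3*m - 14)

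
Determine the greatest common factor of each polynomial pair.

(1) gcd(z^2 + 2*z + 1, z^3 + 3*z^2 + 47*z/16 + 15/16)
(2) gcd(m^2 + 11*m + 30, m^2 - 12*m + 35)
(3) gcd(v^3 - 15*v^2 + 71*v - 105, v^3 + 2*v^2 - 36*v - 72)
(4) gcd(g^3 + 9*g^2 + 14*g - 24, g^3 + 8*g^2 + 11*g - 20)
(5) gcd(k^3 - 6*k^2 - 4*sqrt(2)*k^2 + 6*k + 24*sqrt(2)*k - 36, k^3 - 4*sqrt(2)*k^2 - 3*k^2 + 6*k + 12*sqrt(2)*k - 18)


(1) = z + 1
(2) = 1
(3) = 1
(4) = gcd((g - 1)*(g + 4)*(g + 6), (g - 1)*(g + 4)*(g + 5)) = g^2 + 3*g - 4
(5) = gcd((k - 6)*(k - 3*sqrt(2))*(k - sqrt(2)), (k - 3)*(k - 3*sqrt(2))*(k - sqrt(2))) = k^2 - 4*sqrt(2)*k + 6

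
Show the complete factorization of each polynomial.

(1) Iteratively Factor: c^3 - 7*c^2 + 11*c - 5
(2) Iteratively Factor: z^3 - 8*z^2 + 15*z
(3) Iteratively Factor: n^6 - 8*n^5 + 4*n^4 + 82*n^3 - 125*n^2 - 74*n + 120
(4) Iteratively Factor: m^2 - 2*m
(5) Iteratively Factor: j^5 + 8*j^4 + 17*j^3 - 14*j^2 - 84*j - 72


(1) = (c - 1)*(c^2 - 6*c + 5) = (c - 1)^2*(c - 5)
(2) = (z)*(z^2 - 8*z + 15) = z*(z - 5)*(z - 3)
(3) = (n - 1)*(n^5 - 7*n^4 - 3*n^3 + 79*n^2 - 46*n - 120) = (n - 1)*(n + 1)*(n^4 - 8*n^3 + 5*n^2 + 74*n - 120) = (n - 2)*(n - 1)*(n + 1)*(n^3 - 6*n^2 - 7*n + 60) = (n - 5)*(n - 2)*(n - 1)*(n + 1)*(n^2 - n - 12) = (n - 5)*(n - 2)*(n - 1)*(n + 1)*(n + 3)*(n - 4)
(4) = (m - 2)*(m)
(5) = (j + 3)*(j^4 + 5*j^3 + 2*j^2 - 20*j - 24) = (j - 2)*(j + 3)*(j^3 + 7*j^2 + 16*j + 12) = (j - 2)*(j + 2)*(j + 3)*(j^2 + 5*j + 6) = (j - 2)*(j + 2)*(j + 3)^2*(j + 2)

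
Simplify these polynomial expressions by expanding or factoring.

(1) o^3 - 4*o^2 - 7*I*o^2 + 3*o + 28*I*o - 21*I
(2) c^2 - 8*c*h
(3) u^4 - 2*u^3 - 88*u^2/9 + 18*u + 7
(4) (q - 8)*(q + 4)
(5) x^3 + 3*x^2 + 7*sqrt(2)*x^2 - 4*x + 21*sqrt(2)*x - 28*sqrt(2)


(1) = (o - 3)*(o - 1)*(o - 7*I)
(2) = c*(c - 8*h)
(3) = (u - 3)*(u - 7/3)*(u + 1/3)*(u + 3)
(4) = q^2 - 4*q - 32
(5) = (x - 1)*(x + 4)*(x + 7*sqrt(2))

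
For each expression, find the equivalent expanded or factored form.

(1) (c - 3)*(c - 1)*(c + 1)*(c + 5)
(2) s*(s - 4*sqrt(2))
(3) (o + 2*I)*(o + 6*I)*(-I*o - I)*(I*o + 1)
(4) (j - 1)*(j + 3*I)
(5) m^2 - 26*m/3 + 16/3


(1) = c^4 + 2*c^3 - 16*c^2 - 2*c + 15
(2) = s^2 - 4*sqrt(2)*s
(3) = o^4 + o^3 + 7*I*o^3 - 4*o^2 + 7*I*o^2 - 4*o + 12*I*o + 12*I
(4) = j^2 - j + 3*I*j - 3*I
(5) = (m - 8)*(m - 2/3)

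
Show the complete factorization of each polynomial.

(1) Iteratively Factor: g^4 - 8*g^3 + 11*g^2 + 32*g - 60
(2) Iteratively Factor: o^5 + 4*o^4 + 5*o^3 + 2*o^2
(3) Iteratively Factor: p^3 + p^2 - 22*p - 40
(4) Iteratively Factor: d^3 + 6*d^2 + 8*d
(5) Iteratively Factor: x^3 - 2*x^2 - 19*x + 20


(1) = (g + 2)*(g^3 - 10*g^2 + 31*g - 30) = (g - 2)*(g + 2)*(g^2 - 8*g + 15) = (g - 5)*(g - 2)*(g + 2)*(g - 3)
(2) = (o)*(o^4 + 4*o^3 + 5*o^2 + 2*o) = o*(o + 2)*(o^3 + 2*o^2 + o) = o*(o + 1)*(o + 2)*(o^2 + o) = o*(o + 1)^2*(o + 2)*(o)
(3) = (p - 5)*(p^2 + 6*p + 8) = (p - 5)*(p + 4)*(p + 2)
(4) = (d + 4)*(d^2 + 2*d) = (d + 2)*(d + 4)*(d)
(5) = (x + 4)*(x^2 - 6*x + 5) = (x - 5)*(x + 4)*(x - 1)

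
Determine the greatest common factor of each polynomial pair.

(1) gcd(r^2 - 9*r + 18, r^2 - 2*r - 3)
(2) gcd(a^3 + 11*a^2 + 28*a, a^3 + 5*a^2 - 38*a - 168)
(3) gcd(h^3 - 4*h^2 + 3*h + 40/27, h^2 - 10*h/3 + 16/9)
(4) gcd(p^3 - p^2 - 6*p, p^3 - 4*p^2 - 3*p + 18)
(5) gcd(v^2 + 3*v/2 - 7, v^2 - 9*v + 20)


(1) = r - 3
(2) = a^2 + 11*a + 28
(3) = h - 8/3
(4) = p^2 - p - 6
(5) = 1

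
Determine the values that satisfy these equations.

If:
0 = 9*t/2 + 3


Then:
t = -2/3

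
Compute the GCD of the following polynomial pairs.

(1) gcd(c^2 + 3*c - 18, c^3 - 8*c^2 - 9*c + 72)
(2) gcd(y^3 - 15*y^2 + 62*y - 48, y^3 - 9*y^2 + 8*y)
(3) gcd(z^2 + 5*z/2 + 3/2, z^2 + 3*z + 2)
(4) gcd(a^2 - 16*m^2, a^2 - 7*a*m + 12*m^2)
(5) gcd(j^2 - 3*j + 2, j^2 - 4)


(1) = c - 3
(2) = gcd((y - 8)*(y - 6)*(y - 1), y*(y - 8)*(y - 1)) = y^2 - 9*y + 8
(3) = gcd((z + 1)*(z + 3/2), (z + 1)*(z + 2)) = z + 1
(4) = a - 4*m
(5) = gcd((j - 2)*(j - 1), (j - 2)*(j + 2)) = j - 2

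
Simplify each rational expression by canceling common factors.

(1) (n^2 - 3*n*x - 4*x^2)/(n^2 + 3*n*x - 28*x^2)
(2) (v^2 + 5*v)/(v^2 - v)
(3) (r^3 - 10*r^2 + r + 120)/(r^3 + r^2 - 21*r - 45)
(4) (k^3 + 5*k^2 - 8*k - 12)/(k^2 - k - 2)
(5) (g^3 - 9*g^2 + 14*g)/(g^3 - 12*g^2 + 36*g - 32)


(1) = (n + x)/(n + 7*x)
(2) = (v + 5)/(v - 1)
(3) = (r - 8)/(r + 3)
(4) = k + 6
(5) = (g^2 - 7*g)/(g^2 - 10*g + 16)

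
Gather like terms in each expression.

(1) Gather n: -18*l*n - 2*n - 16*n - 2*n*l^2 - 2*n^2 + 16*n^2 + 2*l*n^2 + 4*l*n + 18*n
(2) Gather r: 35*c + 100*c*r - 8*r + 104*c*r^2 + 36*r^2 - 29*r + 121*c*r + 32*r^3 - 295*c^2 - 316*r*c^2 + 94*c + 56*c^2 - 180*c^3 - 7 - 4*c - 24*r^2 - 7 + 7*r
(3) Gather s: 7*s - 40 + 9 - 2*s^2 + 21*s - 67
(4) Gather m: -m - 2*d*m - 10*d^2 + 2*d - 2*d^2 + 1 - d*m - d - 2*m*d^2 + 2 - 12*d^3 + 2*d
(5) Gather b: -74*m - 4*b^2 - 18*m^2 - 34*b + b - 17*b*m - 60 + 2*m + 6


(1) = n^2*(2*l + 14) + n*(-2*l^2 - 14*l)
(2) = -180*c^3 - 239*c^2 + 125*c + 32*r^3 + r^2*(104*c + 12) + r*(-316*c^2 + 221*c - 30) - 14
(3) = -2*s^2 + 28*s - 98
(4) = -12*d^3 - 12*d^2 + 3*d + m*(-2*d^2 - 3*d - 1) + 3
(5) = -4*b^2 + b*(-17*m - 33) - 18*m^2 - 72*m - 54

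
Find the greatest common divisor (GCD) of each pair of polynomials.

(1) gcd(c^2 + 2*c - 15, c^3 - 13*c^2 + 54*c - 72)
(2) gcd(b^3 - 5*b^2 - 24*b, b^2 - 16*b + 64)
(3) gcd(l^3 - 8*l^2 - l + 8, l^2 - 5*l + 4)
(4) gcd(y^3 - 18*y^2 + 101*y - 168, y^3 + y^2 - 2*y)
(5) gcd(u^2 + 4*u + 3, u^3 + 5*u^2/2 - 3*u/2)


(1) = gcd((c - 3)*(c + 5), (c - 6)*(c - 4)*(c - 3)) = c - 3
(2) = gcd(b*(b - 8)*(b + 3), (b - 8)^2) = b - 8
(3) = gcd((l - 8)*(l - 1)*(l + 1), (l - 4)*(l - 1)) = l - 1
(4) = 1
(5) = gcd((u + 1)*(u + 3), u*(u - 1/2)*(u + 3)) = u + 3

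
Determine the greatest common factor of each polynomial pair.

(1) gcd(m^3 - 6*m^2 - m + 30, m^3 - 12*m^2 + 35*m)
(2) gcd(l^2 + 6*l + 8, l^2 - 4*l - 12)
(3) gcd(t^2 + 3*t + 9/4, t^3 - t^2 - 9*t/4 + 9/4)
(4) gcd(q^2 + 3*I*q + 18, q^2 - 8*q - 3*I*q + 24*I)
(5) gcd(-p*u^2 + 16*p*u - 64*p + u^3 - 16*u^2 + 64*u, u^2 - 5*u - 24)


(1) = gcd((m - 5)*(m - 3)*(m + 2), m*(m - 7)*(m - 5)) = m - 5
(2) = gcd((l + 2)*(l + 4), (l - 6)*(l + 2)) = l + 2
(3) = t + 3/2
(4) = q - 3*I
(5) = gcd((-p + u)*(u - 8)^2, (u - 8)*(u + 3)) = u - 8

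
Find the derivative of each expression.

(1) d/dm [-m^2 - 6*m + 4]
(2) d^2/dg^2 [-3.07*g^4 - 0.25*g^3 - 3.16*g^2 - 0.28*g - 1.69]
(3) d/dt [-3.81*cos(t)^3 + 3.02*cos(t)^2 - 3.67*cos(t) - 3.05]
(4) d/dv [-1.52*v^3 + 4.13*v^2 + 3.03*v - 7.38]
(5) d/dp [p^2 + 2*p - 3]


(1) = -2*m - 6
(2) = -36.84*g^2 - 1.5*g - 6.32
(3) = (11.43*cos(t)^2 - 6.04*cos(t) + 3.67)*sin(t)
(4) = -4.56*v^2 + 8.26*v + 3.03
(5) = 2*p + 2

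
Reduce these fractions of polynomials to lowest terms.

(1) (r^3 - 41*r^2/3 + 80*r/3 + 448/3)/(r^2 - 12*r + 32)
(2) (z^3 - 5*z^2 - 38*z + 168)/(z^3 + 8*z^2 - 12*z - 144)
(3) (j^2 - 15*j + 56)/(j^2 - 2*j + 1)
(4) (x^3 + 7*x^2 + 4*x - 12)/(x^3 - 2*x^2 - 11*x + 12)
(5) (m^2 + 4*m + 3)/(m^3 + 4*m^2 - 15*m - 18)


(1) = (3*r^2 - 17*r - 56)/(3*r - 12)
(2) = (z - 7)/(z + 6)
(3) = (j^2 - 15*j + 56)/(j^2 - 2*j + 1)
(4) = (x^2 + 8*x + 12)/(x^2 - x - 12)
(5) = (m + 3)/(m^2 + 3*m - 18)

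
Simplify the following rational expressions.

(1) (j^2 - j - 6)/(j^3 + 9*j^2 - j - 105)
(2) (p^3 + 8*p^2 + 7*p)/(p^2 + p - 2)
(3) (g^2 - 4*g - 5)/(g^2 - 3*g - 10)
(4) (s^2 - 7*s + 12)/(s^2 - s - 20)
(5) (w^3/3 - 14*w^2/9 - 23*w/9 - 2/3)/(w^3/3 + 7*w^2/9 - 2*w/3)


(1) = (j + 2)/(j^2 + 12*j + 35)
(2) = (p^3 + 8*p^2 + 7*p)/(p^2 + p - 2)
(3) = (g + 1)/(g + 2)
(4) = (s^2 - 7*s + 12)/(s^2 - s - 20)
(5) = (3*w^3 - 14*w^2 - 23*w - 6)/(3*w^3 + 7*w^2 - 6*w)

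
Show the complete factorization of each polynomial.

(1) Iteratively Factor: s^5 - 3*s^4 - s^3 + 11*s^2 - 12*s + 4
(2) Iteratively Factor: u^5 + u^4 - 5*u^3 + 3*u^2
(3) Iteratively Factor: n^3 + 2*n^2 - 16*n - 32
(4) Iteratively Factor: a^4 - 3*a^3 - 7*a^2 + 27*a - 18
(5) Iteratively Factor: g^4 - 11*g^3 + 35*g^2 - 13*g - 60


(1) = (s - 1)*(s^4 - 2*s^3 - 3*s^2 + 8*s - 4) = (s - 1)^2*(s^3 - s^2 - 4*s + 4) = (s - 2)*(s - 1)^2*(s^2 + s - 2) = (s - 2)*(s - 1)^2*(s + 2)*(s - 1)
(2) = (u)*(u^4 + u^3 - 5*u^2 + 3*u) = u*(u - 1)*(u^3 + 2*u^2 - 3*u) = u^2*(u - 1)*(u^2 + 2*u - 3) = u^2*(u - 1)^2*(u + 3)
(3) = (n + 4)*(n^2 - 2*n - 8) = (n + 2)*(n + 4)*(n - 4)
(4) = (a + 3)*(a^3 - 6*a^2 + 11*a - 6) = (a - 2)*(a + 3)*(a^2 - 4*a + 3) = (a - 2)*(a - 1)*(a + 3)*(a - 3)
(5) = (g + 1)*(g^3 - 12*g^2 + 47*g - 60) = (g - 4)*(g + 1)*(g^2 - 8*g + 15) = (g - 5)*(g - 4)*(g + 1)*(g - 3)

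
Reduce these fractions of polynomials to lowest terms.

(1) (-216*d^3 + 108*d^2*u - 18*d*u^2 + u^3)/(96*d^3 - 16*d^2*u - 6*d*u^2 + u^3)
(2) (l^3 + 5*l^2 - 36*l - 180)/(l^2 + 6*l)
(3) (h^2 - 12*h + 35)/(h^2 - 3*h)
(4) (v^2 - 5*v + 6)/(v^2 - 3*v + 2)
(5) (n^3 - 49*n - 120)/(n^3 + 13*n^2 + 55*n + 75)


(1) = (36*d^2 - 12*d*u + u^2)/(-16*d^2 + u^2)
(2) = (l^2 - l - 30)/l
(3) = (h^2 - 12*h + 35)/(h^2 - 3*h)
(4) = (v - 3)/(v - 1)
(5) = (n - 8)/(n + 5)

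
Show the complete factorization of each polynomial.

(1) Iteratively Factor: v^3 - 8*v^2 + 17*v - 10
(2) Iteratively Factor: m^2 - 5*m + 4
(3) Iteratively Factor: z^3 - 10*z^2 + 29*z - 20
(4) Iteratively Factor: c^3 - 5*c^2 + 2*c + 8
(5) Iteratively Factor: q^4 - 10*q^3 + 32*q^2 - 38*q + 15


(1) = (v - 1)*(v^2 - 7*v + 10) = (v - 5)*(v - 1)*(v - 2)
(2) = (m - 4)*(m - 1)
(3) = (z - 4)*(z^2 - 6*z + 5) = (z - 4)*(z - 1)*(z - 5)
(4) = (c - 4)*(c^2 - c - 2) = (c - 4)*(c + 1)*(c - 2)
(5) = (q - 1)*(q^3 - 9*q^2 + 23*q - 15) = (q - 1)^2*(q^2 - 8*q + 15) = (q - 5)*(q - 1)^2*(q - 3)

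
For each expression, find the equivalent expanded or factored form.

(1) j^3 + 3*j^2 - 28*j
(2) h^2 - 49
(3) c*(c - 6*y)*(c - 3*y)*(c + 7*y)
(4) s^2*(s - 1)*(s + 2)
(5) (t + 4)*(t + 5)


(1) = j*(j - 4)*(j + 7)
(2) = (h - 7)*(h + 7)
(3) = c^4 - 2*c^3*y - 45*c^2*y^2 + 126*c*y^3
(4) = s^4 + s^3 - 2*s^2
(5) = t^2 + 9*t + 20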